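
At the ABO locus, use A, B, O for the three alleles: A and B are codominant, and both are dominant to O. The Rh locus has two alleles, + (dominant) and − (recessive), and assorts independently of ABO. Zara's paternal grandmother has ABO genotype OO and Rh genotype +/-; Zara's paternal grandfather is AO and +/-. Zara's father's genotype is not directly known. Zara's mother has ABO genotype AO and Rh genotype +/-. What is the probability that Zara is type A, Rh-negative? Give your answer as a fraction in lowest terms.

5/32

Zara's father's ABO genotype from OO × AO: 1/2 AO, 1/2 OO.
Crossing each possibility with the mother AO and summing P(type A): 1/2·3/4 + 1/2·1/2 = 5/8.
Similarly for Rh via the father's Rh distribution: P(Rh-) = 1/4.
Independent loci: 5/8 × 1/4 = 5/32.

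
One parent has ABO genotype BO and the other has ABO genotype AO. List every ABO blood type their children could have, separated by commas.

Gametes from BO × AO give offspring ABO genotypes AB, AO, BO, OO, i.e. phenotypes O, A, B, AB.

O, A, B, AB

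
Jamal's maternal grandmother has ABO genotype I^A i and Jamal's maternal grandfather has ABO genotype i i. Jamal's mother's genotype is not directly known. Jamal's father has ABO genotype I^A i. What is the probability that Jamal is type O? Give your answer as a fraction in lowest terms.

Jamal's mother's ABO genotype from I^A i × i i: 1/2 I^A i, 1/2 i i.
Crossing each possibility with the father I^A i and summing P(type O): 1/2·1/4 + 1/2·1/2 = 3/8.

3/8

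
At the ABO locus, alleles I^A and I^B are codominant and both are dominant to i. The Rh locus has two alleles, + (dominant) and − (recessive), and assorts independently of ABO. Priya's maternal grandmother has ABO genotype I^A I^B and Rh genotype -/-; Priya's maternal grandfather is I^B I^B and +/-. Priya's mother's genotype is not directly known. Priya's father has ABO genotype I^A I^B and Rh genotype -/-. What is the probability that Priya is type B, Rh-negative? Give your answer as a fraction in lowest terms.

9/32

Priya's mother's ABO genotype from I^A I^B × I^B I^B: 1/2 I^A I^B, 1/2 I^B I^B.
Crossing each possibility with the father I^A I^B and summing P(type B): 1/2·1/4 + 1/2·1/2 = 3/8.
Similarly for Rh via the mother's Rh distribution: P(Rh-) = 3/4.
Independent loci: 3/8 × 3/4 = 9/32.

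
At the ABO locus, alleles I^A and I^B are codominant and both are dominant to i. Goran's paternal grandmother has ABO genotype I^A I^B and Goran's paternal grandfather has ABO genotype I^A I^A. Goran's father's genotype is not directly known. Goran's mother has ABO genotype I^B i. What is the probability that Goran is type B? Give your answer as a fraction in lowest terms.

Goran's father's ABO genotype from I^A I^B × I^A I^A: 1/2 I^A I^A, 1/2 I^A I^B.
Crossing each possibility with the mother I^B i and summing P(type B): 1/2·0 + 1/2·1/2 = 1/4.

1/4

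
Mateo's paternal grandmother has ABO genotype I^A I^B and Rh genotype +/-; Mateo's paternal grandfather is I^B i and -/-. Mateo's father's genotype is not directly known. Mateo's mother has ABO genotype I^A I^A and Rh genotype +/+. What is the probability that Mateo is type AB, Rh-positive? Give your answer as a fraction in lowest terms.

1/2

Mateo's father's ABO genotype from I^A I^B × I^B i: 1/4 I^A I^B, 1/4 I^A i, 1/4 I^B I^B, 1/4 I^B i.
Crossing each possibility with the mother I^A I^A and summing P(type AB): 1/4·1/2 + 1/4·0 + 1/4·1 + 1/4·1/2 = 1/2.
Similarly for Rh via the father's Rh distribution: P(Rh+) = 1.
Independent loci: 1/2 × 1 = 1/2.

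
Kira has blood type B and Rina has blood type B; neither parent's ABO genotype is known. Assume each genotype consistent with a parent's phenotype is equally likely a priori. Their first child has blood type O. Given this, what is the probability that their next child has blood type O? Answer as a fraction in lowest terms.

Possible genotypes: Kira ∈ {I^B I^B, I^B i}; Rina ∈ {I^B I^B, I^B i}.
Weight each parental genotype pair by prior × P(type-O child):
  I^B i × I^B i: posterior weight 1; P(next child type O) = 1/4.
Weighted sum = 1/4.

1/4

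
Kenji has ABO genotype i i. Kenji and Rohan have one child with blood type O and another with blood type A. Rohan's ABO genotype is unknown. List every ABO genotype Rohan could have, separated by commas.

I^A i

For each candidate genotype of Rohan, check whether crossing it with i i can produce every observed child phenotype.
  I^A I^A → possible child types {A} ✗
  I^A I^B → possible child types {A, B} ✗
  I^A i → possible child types {O, A} ✓
  I^B I^B → possible child types {B} ✗
  I^B i → possible child types {O, B} ✗
  i i → possible child types {O} ✗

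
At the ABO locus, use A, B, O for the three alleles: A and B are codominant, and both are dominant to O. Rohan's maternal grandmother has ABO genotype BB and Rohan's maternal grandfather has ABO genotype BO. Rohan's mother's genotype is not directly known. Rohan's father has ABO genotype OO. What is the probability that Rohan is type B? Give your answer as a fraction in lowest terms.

Rohan's mother's ABO genotype from BB × BO: 1/2 BB, 1/2 BO.
Crossing each possibility with the father OO and summing P(type B): 1/2·1 + 1/2·1/2 = 3/4.

3/4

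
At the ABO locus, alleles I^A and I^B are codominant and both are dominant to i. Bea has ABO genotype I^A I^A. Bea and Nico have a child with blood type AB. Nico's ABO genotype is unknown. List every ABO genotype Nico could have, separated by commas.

I^A I^B, I^B I^B, I^B i

For each candidate genotype of Nico, check whether crossing it with I^A I^A can produce every observed child phenotype.
  I^A I^A → possible child types {A} ✗
  I^A I^B → possible child types {A, AB} ✓
  I^A i → possible child types {A} ✗
  I^B I^B → possible child types {AB} ✓
  I^B i → possible child types {A, AB} ✓
  i i → possible child types {A} ✗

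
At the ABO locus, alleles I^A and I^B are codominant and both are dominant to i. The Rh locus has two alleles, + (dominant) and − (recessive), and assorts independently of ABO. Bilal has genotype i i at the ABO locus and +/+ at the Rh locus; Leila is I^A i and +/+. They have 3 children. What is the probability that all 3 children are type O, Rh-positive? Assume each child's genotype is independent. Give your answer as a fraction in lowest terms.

ABO cross i i × I^A i → 1/2 O, 1/2 A.
Rh cross +/+ × +/+ → 1 Rh+; so P(type O, Rh-positive) = 1/2 × 1 = 1/2 per child.
All 3 independent: (1/2)^3 = 1/8.

1/8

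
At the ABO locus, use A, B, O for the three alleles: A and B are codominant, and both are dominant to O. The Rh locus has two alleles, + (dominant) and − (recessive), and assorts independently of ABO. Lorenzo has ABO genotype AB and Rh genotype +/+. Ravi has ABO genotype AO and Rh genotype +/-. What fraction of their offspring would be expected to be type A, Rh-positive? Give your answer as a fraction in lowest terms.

ABO cross AB × AO → offspring phenotypes: 1/2 A, 1/4 B, 1/4 AB.
Rh cross +/+ × +/- → 1 Rh+.
Independent loci: P(type A, Rh-positive) = 1/2 × 1 = 1/2.

1/2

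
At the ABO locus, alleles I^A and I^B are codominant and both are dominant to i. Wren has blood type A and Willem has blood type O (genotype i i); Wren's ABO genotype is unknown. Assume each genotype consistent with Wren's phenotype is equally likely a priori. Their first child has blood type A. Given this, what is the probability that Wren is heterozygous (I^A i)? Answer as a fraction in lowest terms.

Possible genotypes: Wren ∈ {I^A I^A, I^A i}; Willem ∈ {i i}.
Weight each parental genotype pair by prior × P(type-A child):
  I^A I^A × i i: posterior weight 2/3.
  I^A i × i i: posterior weight 1/3.
Sum the posterior weight over pairs where Wren is I^A i: 1/3.

1/3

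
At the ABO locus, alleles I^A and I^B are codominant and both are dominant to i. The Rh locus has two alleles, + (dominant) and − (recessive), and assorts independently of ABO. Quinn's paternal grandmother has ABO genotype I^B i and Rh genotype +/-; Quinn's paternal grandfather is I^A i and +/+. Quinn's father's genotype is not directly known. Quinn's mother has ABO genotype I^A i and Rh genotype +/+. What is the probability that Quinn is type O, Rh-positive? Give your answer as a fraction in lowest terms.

Quinn's father's ABO genotype from I^B i × I^A i: 1/4 I^A I^B, 1/4 I^A i, 1/4 I^B i, 1/4 i i.
Crossing each possibility with the mother I^A i and summing P(type O): 1/4·0 + 1/4·1/4 + 1/4·1/4 + 1/4·1/2 = 1/4.
Similarly for Rh via the father's Rh distribution: P(Rh+) = 1.
Independent loci: 1/4 × 1 = 1/4.

1/4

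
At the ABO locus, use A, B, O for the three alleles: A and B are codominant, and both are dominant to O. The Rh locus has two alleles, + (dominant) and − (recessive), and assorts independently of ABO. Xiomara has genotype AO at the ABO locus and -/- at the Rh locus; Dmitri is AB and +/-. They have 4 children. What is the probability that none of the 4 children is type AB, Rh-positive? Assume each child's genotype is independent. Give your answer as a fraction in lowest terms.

2401/4096

ABO cross AO × AB → 1/2 A, 1/4 B, 1/4 AB.
Rh cross -/- × +/- → 1/2 Rh+, 1/2 Rh-; so P(type AB, Rh-positive) = 1/4 × 1/2 = 1/8 per child.
P(not type AB, Rh-positive) = 7/8 for one child; (7/8)^4 = 2401/4096.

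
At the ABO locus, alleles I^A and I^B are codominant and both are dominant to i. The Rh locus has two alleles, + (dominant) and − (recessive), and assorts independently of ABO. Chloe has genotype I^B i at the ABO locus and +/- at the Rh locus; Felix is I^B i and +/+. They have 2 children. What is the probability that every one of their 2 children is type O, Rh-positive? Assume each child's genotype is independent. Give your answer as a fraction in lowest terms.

1/16

ABO cross I^B i × I^B i → 1/4 O, 3/4 B.
Rh cross +/- × +/+ → 1 Rh+; so P(type O, Rh-positive) = 1/4 × 1 = 1/4 per child.
All 2 independent: (1/4)^2 = 1/16.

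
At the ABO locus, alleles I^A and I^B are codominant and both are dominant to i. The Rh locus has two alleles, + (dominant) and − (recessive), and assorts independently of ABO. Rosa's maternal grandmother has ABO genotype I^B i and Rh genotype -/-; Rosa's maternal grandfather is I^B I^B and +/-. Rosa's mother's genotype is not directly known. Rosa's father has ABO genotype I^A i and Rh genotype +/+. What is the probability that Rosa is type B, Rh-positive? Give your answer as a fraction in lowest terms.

3/8

Rosa's mother's ABO genotype from I^B i × I^B I^B: 1/2 I^B I^B, 1/2 I^B i.
Crossing each possibility with the father I^A i and summing P(type B): 1/2·1/2 + 1/2·1/4 = 3/8.
Similarly for Rh via the mother's Rh distribution: P(Rh+) = 1.
Independent loci: 3/8 × 1 = 3/8.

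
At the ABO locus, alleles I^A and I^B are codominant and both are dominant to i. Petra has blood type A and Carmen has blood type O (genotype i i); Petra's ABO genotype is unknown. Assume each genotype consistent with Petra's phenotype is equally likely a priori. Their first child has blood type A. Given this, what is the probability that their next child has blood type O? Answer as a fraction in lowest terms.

Possible genotypes: Petra ∈ {I^A I^A, I^A i}; Carmen ∈ {i i}.
Weight each parental genotype pair by prior × P(type-A child):
  I^A I^A × i i: posterior weight 2/3; P(next child type O) = 0.
  I^A i × i i: posterior weight 1/3; P(next child type O) = 1/2.
Weighted sum = 1/6.

1/6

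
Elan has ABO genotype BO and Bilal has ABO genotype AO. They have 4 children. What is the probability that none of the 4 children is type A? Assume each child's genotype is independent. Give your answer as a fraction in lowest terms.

ABO cross BO × AO → 1/4 O, 1/4 A, 1/4 B, 1/4 AB.
So P(type A) = 1/4 per child.
P(not type A) = 3/4 for one child; (3/4)^4 = 81/256.

81/256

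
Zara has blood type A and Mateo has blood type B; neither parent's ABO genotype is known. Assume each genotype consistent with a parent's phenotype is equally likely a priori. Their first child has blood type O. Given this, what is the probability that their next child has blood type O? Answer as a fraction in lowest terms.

1/4

Possible genotypes: Zara ∈ {I^A I^A, I^A i}; Mateo ∈ {I^B I^B, I^B i}.
Weight each parental genotype pair by prior × P(type-O child):
  I^A i × I^B i: posterior weight 1; P(next child type O) = 1/4.
Weighted sum = 1/4.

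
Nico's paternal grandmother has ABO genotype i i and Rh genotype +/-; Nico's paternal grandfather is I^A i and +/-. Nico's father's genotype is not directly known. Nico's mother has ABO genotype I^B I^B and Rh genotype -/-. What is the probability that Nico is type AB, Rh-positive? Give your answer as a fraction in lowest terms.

Nico's father's ABO genotype from i i × I^A i: 1/2 I^A i, 1/2 i i.
Crossing each possibility with the mother I^B I^B and summing P(type AB): 1/2·1/2 + 1/2·0 = 1/4.
Similarly for Rh via the father's Rh distribution: P(Rh+) = 1/2.
Independent loci: 1/4 × 1/2 = 1/8.

1/8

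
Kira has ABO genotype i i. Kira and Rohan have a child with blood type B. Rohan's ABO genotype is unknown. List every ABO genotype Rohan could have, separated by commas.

I^A I^B, I^B I^B, I^B i

For each candidate genotype of Rohan, check whether crossing it with i i can produce every observed child phenotype.
  I^A I^A → possible child types {A} ✗
  I^A I^B → possible child types {A, B} ✓
  I^A i → possible child types {O, A} ✗
  I^B I^B → possible child types {B} ✓
  I^B i → possible child types {O, B} ✓
  i i → possible child types {O} ✗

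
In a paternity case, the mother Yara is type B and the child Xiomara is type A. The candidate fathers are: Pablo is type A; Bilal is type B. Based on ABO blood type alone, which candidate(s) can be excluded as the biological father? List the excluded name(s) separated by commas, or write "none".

A candidate is excluded only if no genotype consistent with his phenotype could produce a type A child with a type B mother.
Bilal (type B): no genotype consistent with that phenotype can produce a type-A child with a type-B mother.

Bilal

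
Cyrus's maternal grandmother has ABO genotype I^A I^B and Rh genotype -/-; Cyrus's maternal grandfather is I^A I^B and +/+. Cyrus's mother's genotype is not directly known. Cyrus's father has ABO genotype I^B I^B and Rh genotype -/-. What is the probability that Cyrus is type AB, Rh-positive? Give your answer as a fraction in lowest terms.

1/4

Cyrus's mother's ABO genotype from I^A I^B × I^A I^B: 1/4 I^A I^A, 1/2 I^A I^B, 1/4 I^B I^B.
Crossing each possibility with the father I^B I^B and summing P(type AB): 1/4·1 + 1/2·1/2 + 1/4·0 = 1/2.
Similarly for Rh via the mother's Rh distribution: P(Rh+) = 1/2.
Independent loci: 1/2 × 1/2 = 1/4.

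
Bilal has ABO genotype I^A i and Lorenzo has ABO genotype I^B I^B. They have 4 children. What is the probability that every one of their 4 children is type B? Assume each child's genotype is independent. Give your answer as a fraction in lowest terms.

ABO cross I^A i × I^B I^B → 1/2 B, 1/2 AB.
So P(type B) = 1/2 per child.
All 4 independent: (1/2)^4 = 1/16.

1/16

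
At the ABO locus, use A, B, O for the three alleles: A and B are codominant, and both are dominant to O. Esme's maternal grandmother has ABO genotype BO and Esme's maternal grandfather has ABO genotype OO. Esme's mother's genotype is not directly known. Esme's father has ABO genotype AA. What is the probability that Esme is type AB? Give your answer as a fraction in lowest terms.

Esme's mother's ABO genotype from BO × OO: 1/2 BO, 1/2 OO.
Crossing each possibility with the father AA and summing P(type AB): 1/2·1/2 + 1/2·0 = 1/4.

1/4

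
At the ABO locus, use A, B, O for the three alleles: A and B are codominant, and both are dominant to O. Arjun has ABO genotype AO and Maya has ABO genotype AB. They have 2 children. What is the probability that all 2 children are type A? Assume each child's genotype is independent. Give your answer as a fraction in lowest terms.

1/4

ABO cross AO × AB → 1/2 A, 1/4 B, 1/4 AB.
So P(type A) = 1/2 per child.
All 2 independent: (1/2)^2 = 1/4.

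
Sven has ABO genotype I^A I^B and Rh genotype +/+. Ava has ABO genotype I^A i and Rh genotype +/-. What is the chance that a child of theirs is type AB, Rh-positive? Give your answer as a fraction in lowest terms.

ABO cross I^A I^B × I^A i → offspring phenotypes: 1/2 A, 1/4 B, 1/4 AB.
Rh cross +/+ × +/- → 1 Rh+.
Independent loci: P(type AB, Rh-positive) = 1/4 × 1 = 1/4.

1/4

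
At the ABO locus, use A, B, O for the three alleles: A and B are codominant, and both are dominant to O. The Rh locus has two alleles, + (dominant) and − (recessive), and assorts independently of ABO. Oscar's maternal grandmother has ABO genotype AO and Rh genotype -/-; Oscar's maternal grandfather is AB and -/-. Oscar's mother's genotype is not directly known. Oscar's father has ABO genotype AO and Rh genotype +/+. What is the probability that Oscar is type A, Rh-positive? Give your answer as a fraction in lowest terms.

Oscar's mother's ABO genotype from AO × AB: 1/4 AA, 1/4 AB, 1/4 AO, 1/4 BO.
Crossing each possibility with the father AO and summing P(type A): 1/4·1 + 1/4·1/2 + 1/4·3/4 + 1/4·1/4 = 5/8.
Similarly for Rh via the mother's Rh distribution: P(Rh+) = 1.
Independent loci: 5/8 × 1 = 5/8.

5/8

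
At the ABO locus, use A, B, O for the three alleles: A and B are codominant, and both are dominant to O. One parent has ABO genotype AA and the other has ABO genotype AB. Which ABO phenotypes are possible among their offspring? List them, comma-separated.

Gametes from AA × AB give offspring ABO genotypes AA, AB, i.e. phenotypes A, AB.

A, AB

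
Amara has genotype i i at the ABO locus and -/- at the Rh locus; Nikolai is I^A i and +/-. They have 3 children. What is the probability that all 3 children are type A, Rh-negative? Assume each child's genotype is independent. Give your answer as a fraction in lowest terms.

ABO cross i i × I^A i → 1/2 O, 1/2 A.
Rh cross -/- × +/- → 1/2 Rh+, 1/2 Rh-; so P(type A, Rh-negative) = 1/2 × 1/2 = 1/4 per child.
All 3 independent: (1/4)^3 = 1/64.

1/64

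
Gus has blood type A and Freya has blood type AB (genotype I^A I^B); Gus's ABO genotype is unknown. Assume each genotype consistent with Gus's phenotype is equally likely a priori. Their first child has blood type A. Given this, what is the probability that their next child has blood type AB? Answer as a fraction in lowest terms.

Possible genotypes: Gus ∈ {I^A I^A, I^A i}; Freya ∈ {I^A I^B}.
Weight each parental genotype pair by prior × P(type-A child):
  I^A I^A × I^A I^B: posterior weight 1/2; P(next child type AB) = 1/2.
  I^A i × I^A I^B: posterior weight 1/2; P(next child type AB) = 1/4.
Weighted sum = 3/8.

3/8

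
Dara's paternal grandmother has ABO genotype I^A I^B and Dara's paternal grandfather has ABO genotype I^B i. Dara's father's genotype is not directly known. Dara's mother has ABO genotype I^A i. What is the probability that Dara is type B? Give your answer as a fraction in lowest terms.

1/4

Dara's father's ABO genotype from I^A I^B × I^B i: 1/4 I^A I^B, 1/4 I^A i, 1/4 I^B I^B, 1/4 I^B i.
Crossing each possibility with the mother I^A i and summing P(type B): 1/4·1/4 + 1/4·0 + 1/4·1/2 + 1/4·1/4 = 1/4.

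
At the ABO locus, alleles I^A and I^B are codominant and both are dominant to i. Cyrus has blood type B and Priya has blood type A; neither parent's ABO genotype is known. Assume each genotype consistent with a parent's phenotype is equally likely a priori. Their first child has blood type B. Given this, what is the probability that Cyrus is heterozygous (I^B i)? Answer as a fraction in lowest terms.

1/3

Possible genotypes: Cyrus ∈ {I^B I^B, I^B i}; Priya ∈ {I^A I^A, I^A i}.
Weight each parental genotype pair by prior × P(type-B child):
  I^B I^B × I^A i: posterior weight 2/3.
  I^B i × I^A i: posterior weight 1/3.
Sum the posterior weight over pairs where Cyrus is I^B i: 1/3.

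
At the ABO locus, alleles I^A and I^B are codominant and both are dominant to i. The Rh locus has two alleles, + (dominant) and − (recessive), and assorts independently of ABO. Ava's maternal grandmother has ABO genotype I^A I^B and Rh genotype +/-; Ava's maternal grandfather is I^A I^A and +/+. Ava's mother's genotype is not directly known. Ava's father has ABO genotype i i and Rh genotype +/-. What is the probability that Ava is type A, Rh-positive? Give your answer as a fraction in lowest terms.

Ava's mother's ABO genotype from I^A I^B × I^A I^A: 1/2 I^A I^A, 1/2 I^A I^B.
Crossing each possibility with the father i i and summing P(type A): 1/2·1 + 1/2·1/2 = 3/4.
Similarly for Rh via the mother's Rh distribution: P(Rh+) = 7/8.
Independent loci: 3/4 × 7/8 = 21/32.

21/32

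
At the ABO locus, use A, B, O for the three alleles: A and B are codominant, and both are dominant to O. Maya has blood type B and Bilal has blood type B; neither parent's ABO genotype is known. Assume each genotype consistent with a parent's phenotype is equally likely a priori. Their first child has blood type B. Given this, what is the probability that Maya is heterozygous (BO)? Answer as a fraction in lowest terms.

7/15

Possible genotypes: Maya ∈ {BB, BO}; Bilal ∈ {BB, BO}.
Weight each parental genotype pair by prior × P(type-B child):
  BB × BB: posterior weight 4/15.
  BB × BO: posterior weight 4/15.
  BO × BB: posterior weight 4/15.
  BO × BO: posterior weight 1/5.
Sum the posterior weight over pairs where Maya is BO: 7/15.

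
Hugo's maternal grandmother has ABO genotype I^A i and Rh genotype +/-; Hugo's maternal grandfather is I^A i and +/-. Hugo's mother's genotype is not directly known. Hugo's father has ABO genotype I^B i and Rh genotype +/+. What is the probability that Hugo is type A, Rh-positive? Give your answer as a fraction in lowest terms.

1/4

Hugo's mother's ABO genotype from I^A i × I^A i: 1/4 I^A I^A, 1/2 I^A i, 1/4 i i.
Crossing each possibility with the father I^B i and summing P(type A): 1/4·1/2 + 1/2·1/4 + 1/4·0 = 1/4.
Similarly for Rh via the mother's Rh distribution: P(Rh+) = 1.
Independent loci: 1/4 × 1 = 1/4.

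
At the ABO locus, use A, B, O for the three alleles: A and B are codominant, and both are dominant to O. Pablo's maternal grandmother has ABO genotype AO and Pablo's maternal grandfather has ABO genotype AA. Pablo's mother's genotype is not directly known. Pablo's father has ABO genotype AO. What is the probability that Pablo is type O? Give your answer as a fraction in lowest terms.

Pablo's mother's ABO genotype from AO × AA: 1/2 AA, 1/2 AO.
Crossing each possibility with the father AO and summing P(type O): 1/2·0 + 1/2·1/4 = 1/8.

1/8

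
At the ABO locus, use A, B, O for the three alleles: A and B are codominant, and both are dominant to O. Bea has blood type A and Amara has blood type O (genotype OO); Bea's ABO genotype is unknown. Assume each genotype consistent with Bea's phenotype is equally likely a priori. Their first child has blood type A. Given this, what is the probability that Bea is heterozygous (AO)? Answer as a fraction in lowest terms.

1/3

Possible genotypes: Bea ∈ {AA, AO}; Amara ∈ {OO}.
Weight each parental genotype pair by prior × P(type-A child):
  AA × OO: posterior weight 2/3.
  AO × OO: posterior weight 1/3.
Sum the posterior weight over pairs where Bea is AO: 1/3.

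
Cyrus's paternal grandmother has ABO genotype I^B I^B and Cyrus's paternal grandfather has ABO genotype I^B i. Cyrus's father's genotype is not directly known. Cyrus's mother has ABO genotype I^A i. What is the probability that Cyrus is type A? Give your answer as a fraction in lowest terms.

1/8

Cyrus's father's ABO genotype from I^B I^B × I^B i: 1/2 I^B I^B, 1/2 I^B i.
Crossing each possibility with the mother I^A i and summing P(type A): 1/2·0 + 1/2·1/4 = 1/8.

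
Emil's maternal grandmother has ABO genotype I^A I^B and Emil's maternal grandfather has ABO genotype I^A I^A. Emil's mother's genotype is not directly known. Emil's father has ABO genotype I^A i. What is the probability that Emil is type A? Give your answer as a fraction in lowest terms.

Emil's mother's ABO genotype from I^A I^B × I^A I^A: 1/2 I^A I^A, 1/2 I^A I^B.
Crossing each possibility with the father I^A i and summing P(type A): 1/2·1 + 1/2·1/2 = 3/4.

3/4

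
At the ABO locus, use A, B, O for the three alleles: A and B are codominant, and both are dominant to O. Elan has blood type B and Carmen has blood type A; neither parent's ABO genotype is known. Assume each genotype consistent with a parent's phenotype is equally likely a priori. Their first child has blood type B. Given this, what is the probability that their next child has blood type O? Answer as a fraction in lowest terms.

Possible genotypes: Elan ∈ {BB, BO}; Carmen ∈ {AA, AO}.
Weight each parental genotype pair by prior × P(type-B child):
  BB × AO: posterior weight 2/3; P(next child type O) = 0.
  BO × AO: posterior weight 1/3; P(next child type O) = 1/4.
Weighted sum = 1/12.

1/12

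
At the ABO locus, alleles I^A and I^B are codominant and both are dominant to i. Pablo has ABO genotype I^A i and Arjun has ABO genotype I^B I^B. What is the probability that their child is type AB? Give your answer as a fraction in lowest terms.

ABO cross I^A i × I^B I^B → offspring phenotypes: 1/2 B, 1/2 AB.
So P(type AB) = 1/2.

1/2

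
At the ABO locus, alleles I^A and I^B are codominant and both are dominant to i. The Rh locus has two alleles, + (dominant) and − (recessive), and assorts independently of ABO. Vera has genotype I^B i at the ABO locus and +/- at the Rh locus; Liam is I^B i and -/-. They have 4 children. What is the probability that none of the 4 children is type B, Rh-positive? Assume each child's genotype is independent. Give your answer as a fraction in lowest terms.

625/4096

ABO cross I^B i × I^B i → 1/4 O, 3/4 B.
Rh cross +/- × -/- → 1/2 Rh+, 1/2 Rh-; so P(type B, Rh-positive) = 3/4 × 1/2 = 3/8 per child.
P(not type B, Rh-positive) = 5/8 for one child; (5/8)^4 = 625/4096.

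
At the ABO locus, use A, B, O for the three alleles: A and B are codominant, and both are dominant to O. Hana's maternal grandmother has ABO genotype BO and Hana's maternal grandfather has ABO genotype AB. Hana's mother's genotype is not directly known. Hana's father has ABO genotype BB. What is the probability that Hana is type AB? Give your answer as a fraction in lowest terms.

Hana's mother's ABO genotype from BO × AB: 1/4 AB, 1/4 AO, 1/4 BB, 1/4 BO.
Crossing each possibility with the father BB and summing P(type AB): 1/4·1/2 + 1/4·1/2 + 1/4·0 + 1/4·0 = 1/4.

1/4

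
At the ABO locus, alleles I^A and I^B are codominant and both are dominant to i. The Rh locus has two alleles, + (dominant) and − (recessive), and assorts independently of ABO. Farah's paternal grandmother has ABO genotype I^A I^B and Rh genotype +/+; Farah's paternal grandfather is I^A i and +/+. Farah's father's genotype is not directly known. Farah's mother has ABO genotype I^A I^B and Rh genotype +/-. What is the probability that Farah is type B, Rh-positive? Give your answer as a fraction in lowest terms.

1/4

Farah's father's ABO genotype from I^A I^B × I^A i: 1/4 I^A I^A, 1/4 I^A I^B, 1/4 I^A i, 1/4 I^B i.
Crossing each possibility with the mother I^A I^B and summing P(type B): 1/4·0 + 1/4·1/4 + 1/4·1/4 + 1/4·1/2 = 1/4.
Similarly for Rh via the father's Rh distribution: P(Rh+) = 1.
Independent loci: 1/4 × 1 = 1/4.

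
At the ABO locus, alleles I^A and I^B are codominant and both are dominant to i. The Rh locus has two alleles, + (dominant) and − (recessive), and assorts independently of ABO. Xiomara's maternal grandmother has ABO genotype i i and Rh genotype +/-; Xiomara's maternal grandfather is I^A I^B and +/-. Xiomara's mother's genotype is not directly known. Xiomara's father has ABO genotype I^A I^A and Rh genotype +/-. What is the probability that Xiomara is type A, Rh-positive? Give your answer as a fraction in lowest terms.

Xiomara's mother's ABO genotype from i i × I^A I^B: 1/2 I^A i, 1/2 I^B i.
Crossing each possibility with the father I^A I^A and summing P(type A): 1/2·1 + 1/2·1/2 = 3/4.
Similarly for Rh via the mother's Rh distribution: P(Rh+) = 3/4.
Independent loci: 3/4 × 3/4 = 9/16.

9/16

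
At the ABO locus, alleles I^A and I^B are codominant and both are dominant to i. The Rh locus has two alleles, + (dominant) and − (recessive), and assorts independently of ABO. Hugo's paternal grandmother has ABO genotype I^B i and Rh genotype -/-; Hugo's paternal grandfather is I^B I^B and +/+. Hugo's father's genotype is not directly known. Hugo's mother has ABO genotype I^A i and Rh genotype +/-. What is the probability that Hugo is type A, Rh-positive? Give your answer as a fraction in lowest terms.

3/32

Hugo's father's ABO genotype from I^B i × I^B I^B: 1/2 I^B I^B, 1/2 I^B i.
Crossing each possibility with the mother I^A i and summing P(type A): 1/2·0 + 1/2·1/4 = 1/8.
Similarly for Rh via the father's Rh distribution: P(Rh+) = 3/4.
Independent loci: 1/8 × 3/4 = 3/32.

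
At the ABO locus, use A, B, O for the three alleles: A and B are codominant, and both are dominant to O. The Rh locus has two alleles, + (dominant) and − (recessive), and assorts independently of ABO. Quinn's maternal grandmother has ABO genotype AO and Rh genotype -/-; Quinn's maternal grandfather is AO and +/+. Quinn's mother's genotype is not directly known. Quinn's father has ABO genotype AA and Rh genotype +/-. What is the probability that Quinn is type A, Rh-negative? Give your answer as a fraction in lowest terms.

1/4

Quinn's mother's ABO genotype from AO × AO: 1/4 AA, 1/2 AO, 1/4 OO.
Crossing each possibility with the father AA and summing P(type A): 1/4·1 + 1/2·1 + 1/4·1 = 1.
Similarly for Rh via the mother's Rh distribution: P(Rh-) = 1/4.
Independent loci: 1 × 1/4 = 1/4.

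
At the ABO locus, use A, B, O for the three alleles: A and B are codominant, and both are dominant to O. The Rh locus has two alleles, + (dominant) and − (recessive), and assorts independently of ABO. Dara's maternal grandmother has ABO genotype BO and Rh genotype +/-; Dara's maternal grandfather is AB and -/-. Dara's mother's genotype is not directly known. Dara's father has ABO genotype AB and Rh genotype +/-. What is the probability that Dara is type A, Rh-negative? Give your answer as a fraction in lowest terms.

Dara's mother's ABO genotype from BO × AB: 1/4 AB, 1/4 AO, 1/4 BB, 1/4 BO.
Crossing each possibility with the father AB and summing P(type A): 1/4·1/4 + 1/4·1/2 + 1/4·0 + 1/4·1/4 = 1/4.
Similarly for Rh via the mother's Rh distribution: P(Rh-) = 3/8.
Independent loci: 1/4 × 3/8 = 3/32.

3/32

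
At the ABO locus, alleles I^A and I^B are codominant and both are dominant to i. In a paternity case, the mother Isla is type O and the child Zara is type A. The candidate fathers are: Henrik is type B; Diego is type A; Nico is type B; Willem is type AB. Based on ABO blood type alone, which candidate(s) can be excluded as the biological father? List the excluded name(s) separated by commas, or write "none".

Henrik, Nico

A candidate is excluded only if no genotype consistent with his phenotype could produce a type A child with a type O mother.
Henrik (type B): no genotype consistent with that phenotype can produce a type-A child with a type-O mother.
Nico (type B): no genotype consistent with that phenotype can produce a type-A child with a type-O mother.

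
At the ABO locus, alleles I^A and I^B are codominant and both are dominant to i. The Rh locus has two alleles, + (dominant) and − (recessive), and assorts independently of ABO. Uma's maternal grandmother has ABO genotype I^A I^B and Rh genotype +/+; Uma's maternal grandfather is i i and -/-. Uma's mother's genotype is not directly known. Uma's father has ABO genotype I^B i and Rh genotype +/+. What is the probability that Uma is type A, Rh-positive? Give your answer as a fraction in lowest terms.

Uma's mother's ABO genotype from I^A I^B × i i: 1/2 I^A i, 1/2 I^B i.
Crossing each possibility with the father I^B i and summing P(type A): 1/2·1/4 + 1/2·0 = 1/8.
Similarly for Rh via the mother's Rh distribution: P(Rh+) = 1.
Independent loci: 1/8 × 1 = 1/8.

1/8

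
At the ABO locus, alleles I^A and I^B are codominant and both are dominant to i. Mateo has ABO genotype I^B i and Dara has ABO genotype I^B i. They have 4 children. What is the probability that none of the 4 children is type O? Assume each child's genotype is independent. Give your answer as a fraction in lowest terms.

81/256

ABO cross I^B i × I^B i → 1/4 O, 3/4 B.
So P(type O) = 1/4 per child.
P(not type O) = 3/4 for one child; (3/4)^4 = 81/256.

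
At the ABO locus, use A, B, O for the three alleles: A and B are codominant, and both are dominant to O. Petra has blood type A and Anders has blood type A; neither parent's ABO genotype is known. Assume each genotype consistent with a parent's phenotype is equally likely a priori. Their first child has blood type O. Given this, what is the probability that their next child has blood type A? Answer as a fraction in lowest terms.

3/4

Possible genotypes: Petra ∈ {AA, AO}; Anders ∈ {AA, AO}.
Weight each parental genotype pair by prior × P(type-O child):
  AO × AO: posterior weight 1; P(next child type A) = 3/4.
Weighted sum = 3/4.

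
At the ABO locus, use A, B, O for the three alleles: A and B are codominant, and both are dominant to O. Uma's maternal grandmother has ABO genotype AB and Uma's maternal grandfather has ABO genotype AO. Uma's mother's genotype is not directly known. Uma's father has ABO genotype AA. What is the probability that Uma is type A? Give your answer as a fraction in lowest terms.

3/4

Uma's mother's ABO genotype from AB × AO: 1/4 AA, 1/4 AB, 1/4 AO, 1/4 BO.
Crossing each possibility with the father AA and summing P(type A): 1/4·1 + 1/4·1/2 + 1/4·1 + 1/4·1/2 = 3/4.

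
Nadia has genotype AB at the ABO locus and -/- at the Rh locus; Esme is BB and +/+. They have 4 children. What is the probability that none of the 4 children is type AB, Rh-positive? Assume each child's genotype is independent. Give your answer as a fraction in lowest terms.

ABO cross AB × BB → 1/2 B, 1/2 AB.
Rh cross -/- × +/+ → 1 Rh+; so P(type AB, Rh-positive) = 1/2 × 1 = 1/2 per child.
P(not type AB, Rh-positive) = 1/2 for one child; (1/2)^4 = 1/16.

1/16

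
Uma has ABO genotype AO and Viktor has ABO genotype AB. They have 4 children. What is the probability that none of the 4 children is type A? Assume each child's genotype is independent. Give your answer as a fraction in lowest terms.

1/16

ABO cross AO × AB → 1/2 A, 1/4 B, 1/4 AB.
So P(type A) = 1/2 per child.
P(not type A) = 1/2 for one child; (1/2)^4 = 1/16.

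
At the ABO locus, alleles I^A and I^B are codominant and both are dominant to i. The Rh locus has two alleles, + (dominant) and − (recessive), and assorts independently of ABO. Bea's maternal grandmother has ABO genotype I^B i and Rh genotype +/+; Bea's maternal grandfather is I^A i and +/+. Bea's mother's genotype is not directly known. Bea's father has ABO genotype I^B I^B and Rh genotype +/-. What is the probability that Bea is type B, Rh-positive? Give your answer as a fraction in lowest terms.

3/4

Bea's mother's ABO genotype from I^B i × I^A i: 1/4 I^A I^B, 1/4 I^A i, 1/4 I^B i, 1/4 i i.
Crossing each possibility with the father I^B I^B and summing P(type B): 1/4·1/2 + 1/4·1/2 + 1/4·1 + 1/4·1 = 3/4.
Similarly for Rh via the mother's Rh distribution: P(Rh+) = 1.
Independent loci: 3/4 × 1 = 3/4.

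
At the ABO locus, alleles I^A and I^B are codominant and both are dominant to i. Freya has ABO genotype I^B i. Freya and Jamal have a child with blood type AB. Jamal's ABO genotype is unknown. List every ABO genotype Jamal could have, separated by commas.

I^A I^A, I^A I^B, I^A i

For each candidate genotype of Jamal, check whether crossing it with I^B i can produce every observed child phenotype.
  I^A I^A → possible child types {A, AB} ✓
  I^A I^B → possible child types {A, B, AB} ✓
  I^A i → possible child types {O, A, B, AB} ✓
  I^B I^B → possible child types {B} ✗
  I^B i → possible child types {O, B} ✗
  i i → possible child types {O, B} ✗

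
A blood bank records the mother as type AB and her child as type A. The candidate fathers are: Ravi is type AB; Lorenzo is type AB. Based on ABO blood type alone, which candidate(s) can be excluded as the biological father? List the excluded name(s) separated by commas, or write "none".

A candidate is excluded only if no genotype consistent with his phenotype could produce a type A child with a type AB mother.
Every candidate has at least one consistent genotype combination, so none can be excluded.

none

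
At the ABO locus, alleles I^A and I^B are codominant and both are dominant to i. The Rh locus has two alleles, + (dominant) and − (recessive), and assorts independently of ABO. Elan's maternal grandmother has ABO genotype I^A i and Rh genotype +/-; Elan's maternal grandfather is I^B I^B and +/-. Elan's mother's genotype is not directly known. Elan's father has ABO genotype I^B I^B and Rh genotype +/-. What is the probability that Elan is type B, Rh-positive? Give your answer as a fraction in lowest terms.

Elan's mother's ABO genotype from I^A i × I^B I^B: 1/2 I^A I^B, 1/2 I^B i.
Crossing each possibility with the father I^B I^B and summing P(type B): 1/2·1/2 + 1/2·1 = 3/4.
Similarly for Rh via the mother's Rh distribution: P(Rh+) = 3/4.
Independent loci: 3/4 × 3/4 = 9/16.

9/16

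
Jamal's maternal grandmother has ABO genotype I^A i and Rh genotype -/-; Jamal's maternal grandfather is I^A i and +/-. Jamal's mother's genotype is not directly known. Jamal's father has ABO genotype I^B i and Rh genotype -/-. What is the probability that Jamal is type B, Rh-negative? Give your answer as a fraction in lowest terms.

3/16

Jamal's mother's ABO genotype from I^A i × I^A i: 1/4 I^A I^A, 1/2 I^A i, 1/4 i i.
Crossing each possibility with the father I^B i and summing P(type B): 1/4·0 + 1/2·1/4 + 1/4·1/2 = 1/4.
Similarly for Rh via the mother's Rh distribution: P(Rh-) = 3/4.
Independent loci: 1/4 × 3/4 = 3/16.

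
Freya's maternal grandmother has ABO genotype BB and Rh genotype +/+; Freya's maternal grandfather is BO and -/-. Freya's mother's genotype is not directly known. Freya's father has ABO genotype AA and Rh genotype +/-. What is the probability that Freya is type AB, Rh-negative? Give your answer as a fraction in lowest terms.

3/16

Freya's mother's ABO genotype from BB × BO: 1/2 BB, 1/2 BO.
Crossing each possibility with the father AA and summing P(type AB): 1/2·1 + 1/2·1/2 = 3/4.
Similarly for Rh via the mother's Rh distribution: P(Rh-) = 1/4.
Independent loci: 3/4 × 1/4 = 3/16.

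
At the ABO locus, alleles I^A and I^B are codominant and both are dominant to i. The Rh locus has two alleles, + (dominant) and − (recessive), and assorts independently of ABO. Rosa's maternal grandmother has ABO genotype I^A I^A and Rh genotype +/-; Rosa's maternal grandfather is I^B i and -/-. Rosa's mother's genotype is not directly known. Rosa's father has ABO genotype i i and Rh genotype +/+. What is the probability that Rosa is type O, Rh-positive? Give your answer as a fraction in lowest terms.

Rosa's mother's ABO genotype from I^A I^A × I^B i: 1/2 I^A I^B, 1/2 I^A i.
Crossing each possibility with the father i i and summing P(type O): 1/2·0 + 1/2·1/2 = 1/4.
Similarly for Rh via the mother's Rh distribution: P(Rh+) = 1.
Independent loci: 1/4 × 1 = 1/4.

1/4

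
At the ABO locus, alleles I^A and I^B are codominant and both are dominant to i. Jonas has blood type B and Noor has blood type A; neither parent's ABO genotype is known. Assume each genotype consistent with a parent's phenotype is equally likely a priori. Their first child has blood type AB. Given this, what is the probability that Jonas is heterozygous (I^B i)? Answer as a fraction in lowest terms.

Possible genotypes: Jonas ∈ {I^B I^B, I^B i}; Noor ∈ {I^A I^A, I^A i}.
Weight each parental genotype pair by prior × P(type-AB child):
  I^B I^B × I^A I^A: posterior weight 4/9.
  I^B I^B × I^A i: posterior weight 2/9.
  I^B i × I^A I^A: posterior weight 2/9.
  I^B i × I^A i: posterior weight 1/9.
Sum the posterior weight over pairs where Jonas is I^B i: 1/3.

1/3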